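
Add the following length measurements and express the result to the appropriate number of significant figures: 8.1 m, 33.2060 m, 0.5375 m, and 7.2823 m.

8.1 m + 33.2060 m + 0.5375 m + 7.2823 m = 49.1258 m.
Addition/subtraction keeps the fewest decimal places: 8.1 → 1 decimal place, 33.2060 → 4 decimal places, 0.5375 → 4 decimal places, 7.2823 → 4 decimal places; limit is 1.
Rounded to 1 decimal place: 49.1 m.

49.1 m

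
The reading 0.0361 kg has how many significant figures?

3

0.0361: leading zeros are not significant.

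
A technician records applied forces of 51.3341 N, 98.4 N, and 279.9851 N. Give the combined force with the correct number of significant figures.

429.7 N

51.3341 N + 98.4 N + 279.9851 N = 429.7192 N.
Addition/subtraction keeps the fewest decimal places: 51.3341 → 4 decimal places, 98.4 → 1 decimal place, 279.9851 → 4 decimal places; limit is 1.
Rounded to 1 decimal place: 429.7 N.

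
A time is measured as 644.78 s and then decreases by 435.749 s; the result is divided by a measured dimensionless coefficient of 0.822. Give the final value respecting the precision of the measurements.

644.78 s − 435.749 s = 209.031 s; the difference is limited to 2 decimal places (5 s.f.).
Carrying full precision, 209.031 ÷ 0.822 = 254.295620438… s; 0.822 has 3 s.f., so the result keeps min(5, 3) = 3 s.f.
Rounded to 3 significant figures: 2.54 × 10^2 s.

2.54 × 10^2 s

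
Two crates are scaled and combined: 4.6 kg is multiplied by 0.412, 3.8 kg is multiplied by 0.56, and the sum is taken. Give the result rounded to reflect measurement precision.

4.0 kg

4.6 × 0.412 = 1.8952 → 1.9 kg (2 s.f., last digit at the 10^-1 place).
3.8 × 0.56 = 2.128 → 2.1 kg (2 s.f., last digit at the 10^-1 place).
Sum: 4.0232 kg; keep the coarser place, 10^-1.
Result: 4.0 kg.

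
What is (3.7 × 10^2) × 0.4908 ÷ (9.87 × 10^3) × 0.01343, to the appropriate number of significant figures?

2.5 × 10^-4

(3.7 × 10^2) × 0.4908 ÷ (9.87 × 10^3) × 0.01343 = 0.000247095671733…
Multiplication/division keeps the fewest significant figures: 3.7 × 10^2 → 2 s.f., 0.4908 → 4 s.f., 9.87 × 10^3 → 3 s.f., 0.01343 → 4 s.f.; limit is 2.
Rounded to 2 significant figures: 2.5 × 10^-4.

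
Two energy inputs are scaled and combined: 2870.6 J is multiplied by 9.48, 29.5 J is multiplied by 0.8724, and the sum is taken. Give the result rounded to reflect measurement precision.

2.72 × 10⁴ J

2870.6 × 9.48 = 27213.288 → 2.72 × 10⁴ J (3 s.f., last digit at the 10^2 place).
29.5 × 0.8724 = 25.7358 → 25.7 J (3 s.f., last digit at the 10^-1 place).
Sum: 27239.0238 J; keep the coarser place, 10^2.
Result: 2.72 × 10⁴ J.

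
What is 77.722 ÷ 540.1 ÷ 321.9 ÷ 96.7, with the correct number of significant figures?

4.62 × 10⁻⁶

77.722 ÷ 540.1 ÷ 321.9 ÷ 96.7 = 0.00000462298345975…
Multiplication/division keeps the fewest significant figures: 77.722 → 5 s.f., 540.1 → 4 s.f., 321.9 → 4 s.f., 96.7 → 3 s.f.; limit is 3.
Rounded to 3 significant figures: 4.62 × 10⁻⁶.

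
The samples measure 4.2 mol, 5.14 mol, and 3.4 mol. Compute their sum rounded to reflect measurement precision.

12.7 mol

4.2 mol + 5.14 mol + 3.4 mol = 12.74 mol.
Addition/subtraction keeps the fewest decimal places: 4.2 → 1 decimal place, 5.14 → 2 decimal places, 3.4 → 1 decimal place; limit is 1.
Rounded to 1 decimal place: 12.7 mol.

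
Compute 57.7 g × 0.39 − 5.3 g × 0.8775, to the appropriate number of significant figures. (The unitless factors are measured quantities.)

57.7 × 0.39 = 22.503 → 23 g (2 s.f., last digit at the 10^0 place).
5.3 × 0.8775 = 4.65075 → 4.7 g (2 s.f., last digit at the 10^-1 place).
Difference: 17.85225 g; keep the coarser place, 10^0.
Result: 18 g.

18 g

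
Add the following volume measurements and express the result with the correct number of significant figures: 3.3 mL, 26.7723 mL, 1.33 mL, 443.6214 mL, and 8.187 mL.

483.2 mL

3.3 mL + 26.7723 mL + 1.33 mL + 443.6214 mL + 8.187 mL = 483.2107 mL.
Addition/subtraction keeps the fewest decimal places: 3.3 → 1 decimal place, 26.7723 → 4 decimal places, 1.33 → 2 decimal places, 443.6214 → 4 decimal places, 8.187 → 3 decimal places; limit is 1.
Rounded to 1 decimal place: 483.2 mL.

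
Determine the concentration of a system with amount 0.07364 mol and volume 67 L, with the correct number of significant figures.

concentration = 0.07364 mol ÷ 67 L = 0.00109910447761… mol/L.
0.07364 has 4 significant figures; 67 has 2.
Division/multiplication keeps the fewest: 2 significant figures.
Rounded: 1.1 × 10^-3 mol/L.

1.1 × 10^-3 mol/L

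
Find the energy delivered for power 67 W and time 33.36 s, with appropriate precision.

energy delivered = 67 W × 33.36 s = 2235.12 J.
67 has 2 significant figures; 33.36 has 4.
Division/multiplication keeps the fewest: 2 significant figures.
Rounded: 2.2 × 10^3 J.

2.2 × 10^3 J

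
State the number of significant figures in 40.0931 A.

6

40.0931: zeros between nonzero digits are significant.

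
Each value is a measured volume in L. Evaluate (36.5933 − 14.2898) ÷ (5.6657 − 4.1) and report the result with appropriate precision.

14

36.5933 − 14.2898 = 22.3035, limited to 4 d.p. → 6 s.f.; 5.6657 − 4.1 = 1.5657, limited to 1 d.p. → 2 s.f.
Carrying full precision, 22.3035 ÷ 1.5657 = 14.2450661046…; keep min(6, 2) = 2 s.f.
Rounded to 2 significant figures: 14.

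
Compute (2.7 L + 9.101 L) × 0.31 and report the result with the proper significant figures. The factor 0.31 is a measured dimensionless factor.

3.7 L

2.7 L + 9.101 L = 11.801 L; the sum is limited to 1 decimal place (3 s.f.).
Carrying full precision, 11.801 × 0.31 = 3.65831 L; 0.31 has 2 s.f., so the result keeps min(3, 2) = 2 s.f.
Rounded to 2 significant figures: 3.7 L.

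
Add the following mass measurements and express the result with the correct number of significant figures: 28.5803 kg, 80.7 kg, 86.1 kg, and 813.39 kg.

1008.8 kg

28.5803 kg + 80.7 kg + 86.1 kg + 813.39 kg = 1008.7703 kg.
Addition/subtraction keeps the fewest decimal places: 28.5803 → 4 decimal places, 80.7 → 1 decimal place, 86.1 → 1 decimal place, 813.39 → 2 decimal places; limit is 1.
Rounded to 1 decimal place: 1008.8 kg.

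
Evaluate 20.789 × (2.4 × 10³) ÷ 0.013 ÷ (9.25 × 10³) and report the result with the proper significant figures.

4.1 × 10²

20.789 × (2.4 × 10³) ÷ 0.013 ÷ (9.25 × 10³) = 414.915592516…
Multiplication/division keeps the fewest significant figures: 20.789 → 5 s.f., 2.4 × 10³ → 2 s.f., 0.013 → 2 s.f., 9.25 × 10³ → 3 s.f.; limit is 2.
Rounded to 2 significant figures: 4.1 × 10².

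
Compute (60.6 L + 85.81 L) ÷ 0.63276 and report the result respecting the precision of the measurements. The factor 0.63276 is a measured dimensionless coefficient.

231.4 L

60.6 L + 85.81 L = 146.41 L; the sum is limited to 1 decimal place (4 s.f.).
Carrying full precision, 146.41 ÷ 0.63276 = 231.383146849… L; 0.63276 has 5 s.f., so the result keeps min(4, 5) = 4 s.f.
Rounded to 4 significant figures: 231.4 L.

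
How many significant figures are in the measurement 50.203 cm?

50.203: zeros between nonzero digits are significant.

5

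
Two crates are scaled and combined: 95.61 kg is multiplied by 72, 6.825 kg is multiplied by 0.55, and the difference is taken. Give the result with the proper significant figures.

6.9 × 10^3 kg

95.61 × 72 = 6883.92 → 6.9 × 10^3 kg (2 s.f., last digit at the 10^2 place).
6.825 × 0.55 = 3.75375 → 3.8 kg (2 s.f., last digit at the 10^-1 place).
Difference: 6880.16625 kg; keep the coarser place, 10^2.
Result: 6.9 × 10^3 kg.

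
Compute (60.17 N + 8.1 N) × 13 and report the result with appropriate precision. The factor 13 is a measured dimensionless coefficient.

60.17 N + 8.1 N = 68.27 N; the sum is limited to 1 decimal place (3 s.f.).
Carrying full precision, 68.27 × 13 = 887.51 N; 13 has 2 s.f., so the result keeps min(3, 2) = 2 s.f.
Rounded to 2 significant figures: 8.9 × 10² N.

8.9 × 10² N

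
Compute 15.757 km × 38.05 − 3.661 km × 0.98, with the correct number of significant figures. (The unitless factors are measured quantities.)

15.757 × 38.05 = 599.55385 → 599.6 km (4 s.f., last digit at the 10^-1 place).
3.661 × 0.98 = 3.58778 → 3.6 km (2 s.f., last digit at the 10^-1 place).
Difference: 595.96607 km; keep the coarser place, 10^-1.
Result: 596.0 km.

596.0 km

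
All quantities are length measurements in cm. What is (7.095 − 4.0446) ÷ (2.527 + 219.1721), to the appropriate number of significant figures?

0.01376

7.095 − 4.0446 = 3.0504, limited to 3 d.p. → 4 s.f.; 2.527 + 219.1721 = 221.6991, limited to 3 d.p. → 6 s.f.
Carrying full precision, 3.0504 ÷ 221.6991 = 0.0137591898208…; keep min(4, 6) = 4 s.f.
Rounded to 4 significant figures: 0.01376.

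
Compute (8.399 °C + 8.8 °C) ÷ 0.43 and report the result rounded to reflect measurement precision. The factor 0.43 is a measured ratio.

8.399 °C + 8.8 °C = 17.199 °C; the sum is limited to 1 decimal place (3 s.f.).
Carrying full precision, 17.199 ÷ 0.43 = 39.9976744186… °C; 0.43 has 2 s.f., so the result keeps min(3, 2) = 2 s.f.
Rounded to 2 significant figures: 40. °C.

40. °C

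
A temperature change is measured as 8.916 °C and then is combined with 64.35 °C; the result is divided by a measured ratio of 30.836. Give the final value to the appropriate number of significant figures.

2.376 °C

8.916 °C + 64.35 °C = 73.266 °C; the sum is limited to 2 decimal places (4 s.f.).
Carrying full precision, 73.266 ÷ 30.836 = 2.37598910365… °C; 30.836 has 5 s.f., so the result keeps min(4, 5) = 4 s.f.
Rounded to 4 significant figures: 2.376 °C.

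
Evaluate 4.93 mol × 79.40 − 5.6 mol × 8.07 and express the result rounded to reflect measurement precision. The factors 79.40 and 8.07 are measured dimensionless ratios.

4.93 × 79.40 = 391.442 → 3.91 × 10² mol (3 s.f., last digit at the 10^0 place).
5.6 × 8.07 = 45.192 → 45 mol (2 s.f., last digit at the 10^0 place).
Difference: 346.25 mol; keep the coarser place, 10^0.
Result: 346 mol.

346 mol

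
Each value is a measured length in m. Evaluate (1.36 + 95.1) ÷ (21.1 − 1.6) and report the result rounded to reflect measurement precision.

1.36 + 95.1 = 96.46, limited to 1 d.p. → 3 s.f.; 21.1 − 1.6 = 19.5, limited to 1 d.p. → 3 s.f.
Carrying full precision, 96.46 ÷ 19.5 = 4.94666666667…; keep min(3, 3) = 3 s.f.
Rounded to 3 significant figures: 4.95.

4.95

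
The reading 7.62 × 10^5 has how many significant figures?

7.62 × 10^5: in scientific notation every digit of the coefficient is significant.

3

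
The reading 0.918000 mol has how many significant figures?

6

0.918000: leading zeros are not significant; trailing zeros after a decimal point are significant.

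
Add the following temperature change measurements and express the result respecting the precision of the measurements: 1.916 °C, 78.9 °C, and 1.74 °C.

82.6 °C

1.916 °C + 78.9 °C + 1.74 °C = 82.556 °C.
Addition/subtraction keeps the fewest decimal places: 1.916 → 3 decimal places, 78.9 → 1 decimal place, 1.74 → 2 decimal places; limit is 1.
Rounded to 1 decimal place: 82.6 °C.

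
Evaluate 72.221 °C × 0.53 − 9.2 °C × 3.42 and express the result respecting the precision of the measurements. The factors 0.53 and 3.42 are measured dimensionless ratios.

72.221 × 0.53 = 38.27713 → 38 °C (2 s.f., last digit at the 10^0 place).
9.2 × 3.42 = 31.464 → 31 °C (2 s.f., last digit at the 10^0 place).
Difference: 6.81313 °C; keep the coarser place, 10^0.
Result: 7 °C.

7 °C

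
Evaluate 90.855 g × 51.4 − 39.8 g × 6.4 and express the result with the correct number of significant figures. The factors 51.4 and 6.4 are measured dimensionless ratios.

4.42 × 10³ g

90.855 × 51.4 = 4669.947 → 4.67 × 10³ g (3 s.f., last digit at the 10^1 place).
39.8 × 6.4 = 254.72 → 2.5 × 10² g (2 s.f., last digit at the 10^1 place).
Difference: 4415.227 g; keep the coarser place, 10^1.
Result: 4.42 × 10³ g.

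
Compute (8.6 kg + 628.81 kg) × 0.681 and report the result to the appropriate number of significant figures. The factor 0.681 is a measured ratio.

8.6 kg + 628.81 kg = 637.41 kg; the sum is limited to 1 decimal place (4 s.f.).
Carrying full precision, 637.41 × 0.681 = 434.07621 kg; 0.681 has 3 s.f., so the result keeps min(4, 3) = 3 s.f.
Rounded to 3 significant figures: 434 kg.

434 kg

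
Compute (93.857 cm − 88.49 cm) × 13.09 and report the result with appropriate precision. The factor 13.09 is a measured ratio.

70.3 cm

93.857 cm − 88.49 cm = 5.367 cm; the difference is limited to 2 decimal places (3 s.f.).
Carrying full precision, 5.367 × 13.09 = 70.25403 cm; 13.09 has 4 s.f., so the result keeps min(3, 4) = 3 s.f.
Rounded to 3 significant figures: 70.3 cm.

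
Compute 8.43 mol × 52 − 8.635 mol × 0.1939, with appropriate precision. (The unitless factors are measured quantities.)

4.4 × 10^2 mol

8.43 × 52 = 438.36 → 4.4 × 10^2 mol (2 s.f., last digit at the 10^1 place).
8.635 × 0.1939 = 1.6743265 → 1.674 mol (4 s.f., last digit at the 10^-3 place).
Difference: 436.6856735 mol; keep the coarser place, 10^1.
Result: 4.4 × 10^2 mol.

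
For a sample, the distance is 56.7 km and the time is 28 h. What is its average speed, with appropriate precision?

2.0 km/h

average speed = 56.7 km ÷ 28 h = 2.025 km/h.
56.7 has 3 significant figures; 28 has 2.
Division/multiplication keeps the fewest: 2 significant figures.
Rounded: 2.0 km/h.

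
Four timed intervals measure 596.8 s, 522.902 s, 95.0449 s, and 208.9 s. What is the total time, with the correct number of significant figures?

1423.6 s

596.8 s + 522.902 s + 95.0449 s + 208.9 s = 1423.6469 s.
Addition/subtraction keeps the fewest decimal places: 596.8 → 1 decimal place, 522.902 → 3 decimal places, 95.0449 → 4 decimal places, 208.9 → 1 decimal place; limit is 1.
Rounded to 1 decimal place: 1423.6 s.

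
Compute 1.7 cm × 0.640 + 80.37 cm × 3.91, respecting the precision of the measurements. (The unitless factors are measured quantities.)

1.7 × 0.640 = 1.088 → 1.1 cm (2 s.f., last digit at the 10^-1 place).
80.37 × 3.91 = 314.2467 → 314 cm (3 s.f., last digit at the 10^0 place).
Sum: 315.3347 cm; keep the coarser place, 10^0.
Result: 315 cm.

315 cm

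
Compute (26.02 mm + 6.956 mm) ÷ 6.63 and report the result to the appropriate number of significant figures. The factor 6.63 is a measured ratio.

4.97 mm

26.02 mm + 6.956 mm = 32.976 mm; the sum is limited to 2 decimal places (4 s.f.).
Carrying full precision, 32.976 ÷ 6.63 = 4.97375565611… mm; 6.63 has 3 s.f., so the result keeps min(4, 3) = 3 s.f.
Rounded to 3 significant figures: 4.97 mm.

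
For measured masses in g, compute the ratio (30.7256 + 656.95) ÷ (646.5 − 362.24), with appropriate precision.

2.419

30.7256 + 656.95 = 687.6756, limited to 2 d.p. → 5 s.f.; 646.5 − 362.24 = 284.26, limited to 1 d.p. → 4 s.f.
Carrying full precision, 687.6756 ÷ 284.26 = 2.41917821713…; keep min(5, 4) = 4 s.f.
Rounded to 4 significant figures: 2.419.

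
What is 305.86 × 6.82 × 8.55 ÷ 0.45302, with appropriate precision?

305.86 × 6.82 × 8.55 ÷ 0.45302 = 39369.1282063…
Multiplication/division keeps the fewest significant figures: 305.86 → 5 s.f., 6.82 → 3 s.f., 8.55 → 3 s.f., 0.45302 → 5 s.f.; limit is 3.
Rounded to 3 significant figures: 3.94 × 10^4.

3.94 × 10^4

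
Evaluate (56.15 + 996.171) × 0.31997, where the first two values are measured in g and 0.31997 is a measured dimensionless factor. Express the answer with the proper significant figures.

336.71 g

56.15 g + 996.171 g = 1052.321 g; the sum is limited to 2 decimal places (6 s.f.).
Carrying full precision, 1052.321 × 0.31997 = 336.71115037 g; 0.31997 has 5 s.f., so the result keeps min(6, 5) = 5 s.f.
Rounded to 5 significant figures: 336.71 g.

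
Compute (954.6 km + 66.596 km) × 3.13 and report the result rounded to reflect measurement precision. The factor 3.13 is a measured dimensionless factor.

954.6 km + 66.596 km = 1021.196 km; the sum is limited to 1 decimal place (5 s.f.).
Carrying full precision, 1021.196 × 3.13 = 3196.34348 km; 3.13 has 3 s.f., so the result keeps min(5, 3) = 3 s.f.
Rounded to 3 significant figures: 3.20 × 10³ km.

3.20 × 10³ km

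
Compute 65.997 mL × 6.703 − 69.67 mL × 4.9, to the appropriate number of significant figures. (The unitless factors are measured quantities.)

1.0 × 10^2 mL

65.997 × 6.703 = 442.377891 → 442.4 mL (4 s.f., last digit at the 10^-1 place).
69.67 × 4.9 = 341.383 → 3.4 × 10^2 mL (2 s.f., last digit at the 10^1 place).
Difference: 100.994891 mL; keep the coarser place, 10^1.
Result: 1.0 × 10^2 mL.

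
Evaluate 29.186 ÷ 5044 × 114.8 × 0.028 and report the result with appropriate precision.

29.186 ÷ 5044 × 114.8 × 0.028 = 0.0185994207772…
Multiplication/division keeps the fewest significant figures: 29.186 → 5 s.f., 5044 → 4 s.f., 114.8 → 4 s.f., 0.028 → 2 s.f.; limit is 2.
Rounded to 2 significant figures: 0.019.

0.019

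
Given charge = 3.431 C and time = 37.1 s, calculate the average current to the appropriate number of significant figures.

0.0925 A

average current = 3.431 C ÷ 37.1 s = 0.0924797843666… A.
3.431 has 4 significant figures; 37.1 has 3.
Division/multiplication keeps the fewest: 3 significant figures.
Rounded: 0.0925 A.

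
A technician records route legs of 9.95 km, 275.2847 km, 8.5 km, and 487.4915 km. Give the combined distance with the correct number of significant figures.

781.2 km

9.95 km + 275.2847 km + 8.5 km + 487.4915 km = 781.2262 km.
Addition/subtraction keeps the fewest decimal places: 9.95 → 2 decimal places, 275.2847 → 4 decimal places, 8.5 → 1 decimal place, 487.4915 → 4 decimal places; limit is 1.
Rounded to 1 decimal place: 781.2 km.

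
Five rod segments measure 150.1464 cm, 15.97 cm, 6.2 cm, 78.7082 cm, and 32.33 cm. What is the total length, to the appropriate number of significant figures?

2.834 × 10^2 cm

150.1464 cm + 15.97 cm + 6.2 cm + 78.7082 cm + 32.33 cm = 283.3546 cm.
Addition/subtraction keeps the fewest decimal places: 150.1464 → 4 decimal places, 15.97 → 2 decimal places, 6.2 → 1 decimal place, 78.7082 → 4 decimal places, 32.33 → 2 decimal places; limit is 1.
Rounded to 1 decimal place: 2.834 × 10^2 cm.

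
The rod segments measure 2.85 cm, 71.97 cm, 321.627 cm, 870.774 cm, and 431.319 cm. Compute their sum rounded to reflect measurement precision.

2.85 cm + 71.97 cm + 321.627 cm + 870.774 cm + 431.319 cm = 1698.540 cm.
Addition/subtraction keeps the fewest decimal places: 2.85 → 2 decimal places, 71.97 → 2 decimal places, 321.627 → 3 decimal places, 870.774 → 3 decimal places, 431.319 → 3 decimal places; limit is 2.
Rounded to 2 decimal places: 1.69854 × 10³ cm.

1.69854 × 10³ cm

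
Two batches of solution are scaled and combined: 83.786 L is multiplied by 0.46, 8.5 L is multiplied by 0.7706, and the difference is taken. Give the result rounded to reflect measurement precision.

83.786 × 0.46 = 38.54156 → 39 L (2 s.f., last digit at the 10^0 place).
8.5 × 0.7706 = 6.5501 → 6.6 L (2 s.f., last digit at the 10^-1 place).
Difference: 31.99146 L; keep the coarser place, 10^0.
Result: 32 L.

32 L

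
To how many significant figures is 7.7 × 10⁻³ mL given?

7.7 × 10⁻³: in scientific notation every digit of the coefficient is significant.

2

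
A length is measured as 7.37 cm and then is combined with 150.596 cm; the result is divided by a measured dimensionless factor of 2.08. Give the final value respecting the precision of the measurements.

7.37 cm + 150.596 cm = 157.966 cm; the sum is limited to 2 decimal places (5 s.f.).
Carrying full precision, 157.966 ÷ 2.08 = 75.9451923077… cm; 2.08 has 3 s.f., so the result keeps min(5, 3) = 3 s.f.
Rounded to 3 significant figures: 75.9 cm.

75.9 cm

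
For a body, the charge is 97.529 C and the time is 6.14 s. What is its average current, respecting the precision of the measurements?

15.9 A

average current = 97.529 C ÷ 6.14 s = 15.8842019544… A.
97.529 has 5 significant figures; 6.14 has 3.
Division/multiplication keeps the fewest: 3 significant figures.
Rounded: 15.9 A.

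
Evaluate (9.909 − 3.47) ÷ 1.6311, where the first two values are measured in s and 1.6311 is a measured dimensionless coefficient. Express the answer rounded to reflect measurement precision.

3.95 s

9.909 s − 3.47 s = 6.439 s; the difference is limited to 2 decimal places (3 s.f.).
Carrying full precision, 6.439 ÷ 1.6311 = 3.94764269511… s; 1.6311 has 5 s.f., so the result keeps min(3, 5) = 3 s.f.
Rounded to 3 significant figures: 3.95 s.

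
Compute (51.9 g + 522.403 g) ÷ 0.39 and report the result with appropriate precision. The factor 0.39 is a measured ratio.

1.5 × 10³ g

51.9 g + 522.403 g = 574.303 g; the sum is limited to 1 decimal place (4 s.f.).
Carrying full precision, 574.303 ÷ 0.39 = 1472.57179487… g; 0.39 has 2 s.f., so the result keeps min(4, 2) = 2 s.f.
Rounded to 2 significant figures: 1.5 × 10³ g.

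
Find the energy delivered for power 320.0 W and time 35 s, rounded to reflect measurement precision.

1.1 × 10^4 J

energy delivered = 320.0 W × 35 s = 11200 J.
320.0 has 4 significant figures; 35 has 2.
Division/multiplication keeps the fewest: 2 significant figures.
Rounded: 1.1 × 10^4 J.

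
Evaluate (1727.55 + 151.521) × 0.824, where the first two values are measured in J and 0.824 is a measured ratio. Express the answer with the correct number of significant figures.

1727.55 J + 151.521 J = 1879.071 J; the sum is limited to 2 decimal places (6 s.f.).
Carrying full precision, 1879.071 × 0.824 = 1548.354504 J; 0.824 has 3 s.f., so the result keeps min(6, 3) = 3 s.f.
Rounded to 3 significant figures: 1.55 × 10³ J.

1.55 × 10³ J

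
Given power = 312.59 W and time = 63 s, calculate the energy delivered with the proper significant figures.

2.0 × 10⁴ J

energy delivered = 312.59 W × 63 s = 19693.17 J.
312.59 has 5 significant figures; 63 has 2.
Division/multiplication keeps the fewest: 2 significant figures.
Rounded: 2.0 × 10⁴ J.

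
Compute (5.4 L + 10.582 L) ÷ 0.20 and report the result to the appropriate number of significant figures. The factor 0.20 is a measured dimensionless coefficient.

5.4 L + 10.582 L = 15.982 L; the sum is limited to 1 decimal place (3 s.f.).
Carrying full precision, 15.982 ÷ 0.20 = 79.91 L; 0.20 has 2 s.f., so the result keeps min(3, 2) = 2 s.f.
Rounded to 2 significant figures: 8.0 × 10^1 L.

8.0 × 10^1 L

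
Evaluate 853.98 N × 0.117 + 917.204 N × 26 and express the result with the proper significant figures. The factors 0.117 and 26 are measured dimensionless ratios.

853.98 × 0.117 = 99.91566 → 99.9 N (3 s.f., last digit at the 10^-1 place).
917.204 × 26 = 23847.304 → 2.4 × 10⁴ N (2 s.f., last digit at the 10^3 place).
Sum: 23947.21966 N; keep the coarser place, 10^3.
Result: 2.4 × 10⁴ N.

2.4 × 10⁴ N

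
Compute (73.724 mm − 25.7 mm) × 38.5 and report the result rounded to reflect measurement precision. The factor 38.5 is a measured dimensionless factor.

73.724 mm − 25.7 mm = 48.024 mm; the difference is limited to 1 decimal place (3 s.f.).
Carrying full precision, 48.024 × 38.5 = 1848.924 mm; 38.5 has 3 s.f., so the result keeps min(3, 3) = 3 s.f.
Rounded to 3 significant figures: 1.85 × 10³ mm.

1.85 × 10³ mm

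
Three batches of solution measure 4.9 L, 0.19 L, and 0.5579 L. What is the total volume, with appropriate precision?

5.6 L

4.9 L + 0.19 L + 0.5579 L = 5.6479 L.
Addition/subtraction keeps the fewest decimal places: 4.9 → 1 decimal place, 0.19 → 2 decimal places, 0.5579 → 4 decimal places; limit is 1.
Rounded to 1 decimal place: 5.6 L.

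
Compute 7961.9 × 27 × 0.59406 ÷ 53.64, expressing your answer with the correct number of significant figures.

7961.9 × 27 × 0.59406 ÷ 53.64 = 2380.7951245…
Multiplication/division keeps the fewest significant figures: 7961.9 → 5 s.f., 27 → 2 s.f., 0.59406 → 5 s.f., 53.64 → 4 s.f.; limit is 2.
Rounded to 2 significant figures: 2.4 × 10^3.

2.4 × 10^3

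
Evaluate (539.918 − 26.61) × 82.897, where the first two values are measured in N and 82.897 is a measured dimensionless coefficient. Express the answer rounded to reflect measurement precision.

42552 N

539.918 N − 26.61 N = 513.308 N; the difference is limited to 2 decimal places (5 s.f.).
Carrying full precision, 513.308 × 82.897 = 42551.693276 N; 82.897 has 5 s.f., so the result keeps min(5, 5) = 5 s.f.
Rounded to 5 significant figures: 42552 N.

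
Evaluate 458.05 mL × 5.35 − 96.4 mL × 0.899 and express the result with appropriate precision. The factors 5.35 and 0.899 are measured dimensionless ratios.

458.05 × 5.35 = 2450.5675 → 2.45 × 10³ mL (3 s.f., last digit at the 10^1 place).
96.4 × 0.899 = 86.6636 → 86.7 mL (3 s.f., last digit at the 10^-1 place).
Difference: 2363.9039 mL; keep the coarser place, 10^1.
Result: 2.36 × 10³ mL.

2.36 × 10³ mL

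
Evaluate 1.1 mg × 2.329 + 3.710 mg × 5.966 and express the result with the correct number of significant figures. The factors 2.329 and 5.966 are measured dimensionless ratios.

1.1 × 2.329 = 2.5619 → 2.6 mg (2 s.f., last digit at the 10^-1 place).
3.710 × 5.966 = 22.13386 → 22.13 mg (4 s.f., last digit at the 10^-2 place).
Sum: 24.69576 mg; keep the coarser place, 10^-1.
Result: 24.7 mg.

24.7 mg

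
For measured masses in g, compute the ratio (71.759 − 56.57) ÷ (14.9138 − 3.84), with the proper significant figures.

1.372

71.759 − 56.57 = 15.189, limited to 2 d.p. → 4 s.f.; 14.9138 − 3.84 = 11.0738, limited to 2 d.p. → 4 s.f.
Carrying full precision, 15.189 ÷ 11.0738 = 1.37161588615…; keep min(4, 4) = 4 s.f.
Rounded to 4 significant figures: 1.372.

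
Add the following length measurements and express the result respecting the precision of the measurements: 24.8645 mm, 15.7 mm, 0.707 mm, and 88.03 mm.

24.8645 mm + 15.7 mm + 0.707 mm + 88.03 mm = 129.3015 mm.
Addition/subtraction keeps the fewest decimal places: 24.8645 → 4 decimal places, 15.7 → 1 decimal place, 0.707 → 3 decimal places, 88.03 → 2 decimal places; limit is 1.
Rounded to 1 decimal place: 129.3 mm.

129.3 mm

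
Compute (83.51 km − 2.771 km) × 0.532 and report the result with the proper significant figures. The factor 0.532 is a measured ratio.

83.51 km − 2.771 km = 80.739 km; the difference is limited to 2 decimal places (4 s.f.).
Carrying full precision, 80.739 × 0.532 = 42.953148 km; 0.532 has 3 s.f., so the result keeps min(4, 3) = 3 s.f.
Rounded to 3 significant figures: 43.0 km.

43.0 km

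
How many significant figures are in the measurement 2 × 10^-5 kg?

2 × 10^-5: in scientific notation every digit of the coefficient is significant.

1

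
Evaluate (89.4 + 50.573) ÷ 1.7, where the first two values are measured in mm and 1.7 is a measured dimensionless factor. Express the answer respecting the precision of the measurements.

82 mm

89.4 mm + 50.573 mm = 139.973 mm; the sum is limited to 1 decimal place (4 s.f.).
Carrying full precision, 139.973 ÷ 1.7 = 82.3370588235… mm; 1.7 has 2 s.f., so the result keeps min(4, 2) = 2 s.f.
Rounded to 2 significant figures: 82 mm.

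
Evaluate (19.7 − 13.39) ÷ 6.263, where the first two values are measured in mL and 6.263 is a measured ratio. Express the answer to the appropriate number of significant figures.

1.0 mL

19.7 mL − 13.39 mL = 6.31 mL; the difference is limited to 1 decimal place (2 s.f.).
Carrying full precision, 6.31 ÷ 6.263 = 1.00750439087… mL; 6.263 has 4 s.f., so the result keeps min(2, 4) = 2 s.f.
Rounded to 2 significant figures: 1.0 mL.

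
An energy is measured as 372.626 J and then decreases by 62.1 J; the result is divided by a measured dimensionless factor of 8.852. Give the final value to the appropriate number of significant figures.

35.08 J

372.626 J − 62.1 J = 310.526 J; the difference is limited to 1 decimal place (4 s.f.).
Carrying full precision, 310.526 ÷ 8.852 = 35.0797559873… J; 8.852 has 4 s.f., so the result keeps min(4, 4) = 4 s.f.
Rounded to 4 significant figures: 35.08 J.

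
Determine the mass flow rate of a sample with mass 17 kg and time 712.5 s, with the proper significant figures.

0.024 kg/s

mass flow rate = 17 kg ÷ 712.5 s = 0.0238596491228… kg/s.
17 has 2 significant figures; 712.5 has 4.
Division/multiplication keeps the fewest: 2 significant figures.
Rounded: 0.024 kg/s.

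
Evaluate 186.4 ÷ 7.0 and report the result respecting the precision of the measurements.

186.4 ÷ 7.0 = 26.6285714286…
Multiplication/division keeps the fewest significant figures: 186.4 → 4 s.f., 7.0 → 2 s.f.; limit is 2.
Rounded to 2 significant figures: 27.

27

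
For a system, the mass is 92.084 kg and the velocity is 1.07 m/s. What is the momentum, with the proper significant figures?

momentum = 92.084 kg × 1.07 m/s = 98.52988 kg·m/s.
92.084 has 5 significant figures; 1.07 has 3.
Division/multiplication keeps the fewest: 3 significant figures.
Rounded: 98.5 kg·m/s.

98.5 kg·m/s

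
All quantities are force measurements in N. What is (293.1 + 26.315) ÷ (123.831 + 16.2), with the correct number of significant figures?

293.1 + 26.315 = 319.415, limited to 1 d.p. → 4 s.f.; 123.831 + 16.2 = 140.031, limited to 1 d.p. → 4 s.f.
Carrying full precision, 319.415 ÷ 140.031 = 2.28103062893…; keep min(4, 4) = 4 s.f.
Rounded to 4 significant figures: 2.281.

2.281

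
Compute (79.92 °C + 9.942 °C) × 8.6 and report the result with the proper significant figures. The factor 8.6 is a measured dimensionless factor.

79.92 °C + 9.942 °C = 89.862 °C; the sum is limited to 2 decimal places (4 s.f.).
Carrying full precision, 89.862 × 8.6 = 772.8132 °C; 8.6 has 2 s.f., so the result keeps min(4, 2) = 2 s.f.
Rounded to 2 significant figures: 7.7 × 10^2 °C.

7.7 × 10^2 °C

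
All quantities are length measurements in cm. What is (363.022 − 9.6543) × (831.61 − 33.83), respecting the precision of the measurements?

363.022 − 9.6543 = 353.3677, limited to 3 d.p. → 6 s.f.; 831.61 − 33.83 = 797.78, limited to 2 d.p. → 5 s.f.
Carrying full precision, 353.3677 × 797.78 = 281909.683706; keep min(6, 5) = 5 s.f.
Rounded to 5 significant figures: 2.8191 × 10^5 cm².

2.8191 × 10^5 cm²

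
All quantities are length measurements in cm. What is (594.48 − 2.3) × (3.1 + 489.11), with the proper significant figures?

2.915 × 10⁵ cm²

594.48 − 2.3 = 592.18, limited to 1 d.p. → 4 s.f.; 3.1 + 489.11 = 492.21, limited to 1 d.p. → 4 s.f.
Carrying full precision, 592.18 × 492.21 = 291476.9178; keep min(4, 4) = 4 s.f.
Rounded to 4 significant figures: 2.915 × 10⁵ cm².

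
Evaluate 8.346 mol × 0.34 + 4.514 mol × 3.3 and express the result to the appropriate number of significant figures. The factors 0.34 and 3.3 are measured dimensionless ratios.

8.346 × 0.34 = 2.83764 → 2.8 mol (2 s.f., last digit at the 10^-1 place).
4.514 × 3.3 = 14.8962 → 15 mol (2 s.f., last digit at the 10^0 place).
Sum: 17.73384 mol; keep the coarser place, 10^0.
Result: 18 mol.

18 mol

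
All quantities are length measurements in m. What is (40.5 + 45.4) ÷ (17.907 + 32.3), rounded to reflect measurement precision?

1.71

40.5 + 45.4 = 85.9, limited to 1 d.p. → 3 s.f.; 17.907 + 32.3 = 50.207, limited to 1 d.p. → 3 s.f.
Carrying full precision, 85.9 ÷ 50.207 = 1.71091680443…; keep min(3, 3) = 3 s.f.
Rounded to 3 significant figures: 1.71.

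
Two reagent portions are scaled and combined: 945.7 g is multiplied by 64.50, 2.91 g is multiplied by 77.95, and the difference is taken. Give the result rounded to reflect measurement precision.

6.077 × 10^4 g

945.7 × 64.50 = 60997.65 → 6.100 × 10^4 g (4 s.f., last digit at the 10^1 place).
2.91 × 77.95 = 226.8345 → 227 g (3 s.f., last digit at the 10^0 place).
Difference: 60770.8155 g; keep the coarser place, 10^1.
Result: 6.077 × 10^4 g.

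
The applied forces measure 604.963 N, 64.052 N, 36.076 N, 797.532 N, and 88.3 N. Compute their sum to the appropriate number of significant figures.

604.963 N + 64.052 N + 36.076 N + 797.532 N + 88.3 N = 1590.923 N.
Addition/subtraction keeps the fewest decimal places: 604.963 → 3 decimal places, 64.052 → 3 decimal places, 36.076 → 3 decimal places, 797.532 → 3 decimal places, 88.3 → 1 decimal place; limit is 1.
Rounded to 1 decimal place: 1590.9 N.

1590.9 N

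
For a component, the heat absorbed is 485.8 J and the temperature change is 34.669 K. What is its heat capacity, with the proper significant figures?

14.01 J/K

heat capacity = 485.8 J ÷ 34.669 K = 14.0125183882… J/K.
485.8 has 4 significant figures; 34.669 has 5.
Division/multiplication keeps the fewest: 4 significant figures.
Rounded: 14.01 J/K.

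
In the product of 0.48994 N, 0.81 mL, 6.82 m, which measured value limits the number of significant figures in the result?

0.48994 N → 5 s.f.; 0.81 mL → 2 s.f.; 6.82 m → 3 s.f.
The fewest is 2 significant figures, from 0.81 mL.

0.81 mL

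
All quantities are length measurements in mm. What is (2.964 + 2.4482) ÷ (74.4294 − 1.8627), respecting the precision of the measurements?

0.07458

2.964 + 2.4482 = 5.4122, limited to 3 d.p. → 4 s.f.; 74.4294 − 1.8627 = 72.5667, limited to 4 d.p. → 6 s.f.
Carrying full precision, 5.4122 ÷ 72.5667 = 0.0745824186576…; keep min(4, 6) = 4 s.f.
Rounded to 4 significant figures: 0.07458.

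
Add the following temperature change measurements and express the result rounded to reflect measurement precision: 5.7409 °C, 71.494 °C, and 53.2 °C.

130.4 °C

5.7409 °C + 71.494 °C + 53.2 °C = 130.4349 °C.
Addition/subtraction keeps the fewest decimal places: 5.7409 → 4 decimal places, 71.494 → 3 decimal places, 53.2 → 1 decimal place; limit is 1.
Rounded to 1 decimal place: 130.4 °C.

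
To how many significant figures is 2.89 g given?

3

2.89: every digit is nonzero and significant.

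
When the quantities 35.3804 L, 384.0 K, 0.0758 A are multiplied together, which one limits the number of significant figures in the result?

35.3804 L → 6 s.f.; 384.0 K → 4 s.f.; 0.0758 A → 3 s.f.
The fewest is 3 significant figures, from 0.0758 A.

0.0758 A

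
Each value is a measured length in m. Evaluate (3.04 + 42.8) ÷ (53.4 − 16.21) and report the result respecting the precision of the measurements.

3.04 + 42.8 = 45.84, limited to 1 d.p. → 3 s.f.; 53.4 − 16.21 = 37.19, limited to 1 d.p. → 3 s.f.
Carrying full precision, 45.84 ÷ 37.19 = 1.23258940575…; keep min(3, 3) = 3 s.f.
Rounded to 3 significant figures: 1.23.

1.23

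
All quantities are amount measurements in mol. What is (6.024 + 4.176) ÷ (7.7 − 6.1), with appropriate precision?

6.4

6.024 + 4.176 = 10.200, limited to 3 d.p. → 5 s.f.; 7.7 − 6.1 = 1.6, limited to 1 d.p. → 2 s.f.
Carrying full precision, 10.200 ÷ 1.6 = 6.375; keep min(5, 2) = 2 s.f.
Rounded to 2 significant figures: 6.4.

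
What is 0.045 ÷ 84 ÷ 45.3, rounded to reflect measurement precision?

0.045 ÷ 84 ÷ 45.3 = 0.0000118259224219…
Multiplication/division keeps the fewest significant figures: 0.045 → 2 s.f., 84 → 2 s.f., 45.3 → 3 s.f.; limit is 2.
Rounded to 2 significant figures: 1.2 × 10⁻⁵.

1.2 × 10⁻⁵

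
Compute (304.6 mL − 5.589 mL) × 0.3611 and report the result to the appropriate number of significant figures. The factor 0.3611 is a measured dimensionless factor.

108.0 mL

304.6 mL − 5.589 mL = 299.011 mL; the difference is limited to 1 decimal place (4 s.f.).
Carrying full precision, 299.011 × 0.3611 = 107.9728721 mL; 0.3611 has 4 s.f., so the result keeps min(4, 4) = 4 s.f.
Rounded to 4 significant figures: 108.0 mL.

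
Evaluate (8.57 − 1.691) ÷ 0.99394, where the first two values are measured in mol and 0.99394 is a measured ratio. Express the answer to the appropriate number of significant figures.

6.92 mol

8.57 mol − 1.691 mol = 6.879 mol; the difference is limited to 2 decimal places (3 s.f.).
Carrying full precision, 6.879 ÷ 0.99394 = 6.92094090187… mol; 0.99394 has 5 s.f., so the result keeps min(3, 5) = 3 s.f.
Rounded to 3 significant figures: 6.92 mol.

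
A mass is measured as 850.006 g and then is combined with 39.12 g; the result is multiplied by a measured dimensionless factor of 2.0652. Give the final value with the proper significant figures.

850.006 g + 39.12 g = 889.126 g; the sum is limited to 2 decimal places (5 s.f.).
Carrying full precision, 889.126 × 2.0652 = 1836.2230152 g; 2.0652 has 5 s.f., so the result keeps min(5, 5) = 5 s.f.
Rounded to 5 significant figures: 1836.2 g.

1836.2 g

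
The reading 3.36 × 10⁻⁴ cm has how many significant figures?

3

3.36 × 10⁻⁴: in scientific notation every digit of the coefficient is significant.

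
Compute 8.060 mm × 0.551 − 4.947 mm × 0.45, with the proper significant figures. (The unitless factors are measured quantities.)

2.2 mm

8.060 × 0.551 = 4.44106 → 4.44 mm (3 s.f., last digit at the 10^-2 place).
4.947 × 0.45 = 2.22615 → 2.2 mm (2 s.f., last digit at the 10^-1 place).
Difference: 2.21491 mm; keep the coarser place, 10^-1.
Result: 2.2 mm.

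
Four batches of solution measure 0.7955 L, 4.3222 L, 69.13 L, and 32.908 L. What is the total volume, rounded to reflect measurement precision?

0.7955 L + 4.3222 L + 69.13 L + 32.908 L = 107.1557 L.
Addition/subtraction keeps the fewest decimal places: 0.7955 → 4 decimal places, 4.3222 → 4 decimal places, 69.13 → 2 decimal places, 32.908 → 3 decimal places; limit is 2.
Rounded to 2 decimal places: 107.16 L.

107.16 L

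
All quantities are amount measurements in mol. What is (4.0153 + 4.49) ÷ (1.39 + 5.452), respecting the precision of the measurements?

1.24

4.0153 + 4.49 = 8.5053, limited to 2 d.p. → 3 s.f.; 1.39 + 5.452 = 6.842, limited to 2 d.p. → 3 s.f.
Carrying full precision, 8.5053 ÷ 6.842 = 1.24310143233…; keep min(3, 3) = 3 s.f.
Rounded to 3 significant figures: 1.24.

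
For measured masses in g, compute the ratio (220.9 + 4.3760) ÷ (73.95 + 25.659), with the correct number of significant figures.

220.9 + 4.3760 = 225.2760, limited to 1 d.p. → 4 s.f.; 73.95 + 25.659 = 99.609, limited to 2 d.p. → 4 s.f.
Carrying full precision, 225.2760 ÷ 99.609 = 2.26160286721…; keep min(4, 4) = 4 s.f.
Rounded to 4 significant figures: 2.262.

2.262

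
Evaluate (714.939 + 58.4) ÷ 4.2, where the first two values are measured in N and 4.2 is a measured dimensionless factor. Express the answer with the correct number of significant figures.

714.939 N + 58.4 N = 773.339 N; the sum is limited to 1 decimal place (4 s.f.).
Carrying full precision, 773.339 ÷ 4.2 = 184.128333333… N; 4.2 has 2 s.f., so the result keeps min(4, 2) = 2 s.f.
Rounded to 2 significant figures: 1.8 × 10² N.

1.8 × 10² N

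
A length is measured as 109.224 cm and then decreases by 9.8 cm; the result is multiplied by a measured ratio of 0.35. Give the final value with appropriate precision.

109.224 cm − 9.8 cm = 99.424 cm; the difference is limited to 1 decimal place (3 s.f.).
Carrying full precision, 99.424 × 0.35 = 34.7984 cm; 0.35 has 2 s.f., so the result keeps min(3, 2) = 2 s.f.
Rounded to 2 significant figures: 35 cm.

35 cm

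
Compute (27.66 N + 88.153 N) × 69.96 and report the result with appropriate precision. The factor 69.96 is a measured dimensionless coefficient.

8102 N

27.66 N + 88.153 N = 115.813 N; the sum is limited to 2 decimal places (5 s.f.).
Carrying full precision, 115.813 × 69.96 = 8102.27748 N; 69.96 has 4 s.f., so the result keeps min(5, 4) = 4 s.f.
Rounded to 4 significant figures: 8102 N.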